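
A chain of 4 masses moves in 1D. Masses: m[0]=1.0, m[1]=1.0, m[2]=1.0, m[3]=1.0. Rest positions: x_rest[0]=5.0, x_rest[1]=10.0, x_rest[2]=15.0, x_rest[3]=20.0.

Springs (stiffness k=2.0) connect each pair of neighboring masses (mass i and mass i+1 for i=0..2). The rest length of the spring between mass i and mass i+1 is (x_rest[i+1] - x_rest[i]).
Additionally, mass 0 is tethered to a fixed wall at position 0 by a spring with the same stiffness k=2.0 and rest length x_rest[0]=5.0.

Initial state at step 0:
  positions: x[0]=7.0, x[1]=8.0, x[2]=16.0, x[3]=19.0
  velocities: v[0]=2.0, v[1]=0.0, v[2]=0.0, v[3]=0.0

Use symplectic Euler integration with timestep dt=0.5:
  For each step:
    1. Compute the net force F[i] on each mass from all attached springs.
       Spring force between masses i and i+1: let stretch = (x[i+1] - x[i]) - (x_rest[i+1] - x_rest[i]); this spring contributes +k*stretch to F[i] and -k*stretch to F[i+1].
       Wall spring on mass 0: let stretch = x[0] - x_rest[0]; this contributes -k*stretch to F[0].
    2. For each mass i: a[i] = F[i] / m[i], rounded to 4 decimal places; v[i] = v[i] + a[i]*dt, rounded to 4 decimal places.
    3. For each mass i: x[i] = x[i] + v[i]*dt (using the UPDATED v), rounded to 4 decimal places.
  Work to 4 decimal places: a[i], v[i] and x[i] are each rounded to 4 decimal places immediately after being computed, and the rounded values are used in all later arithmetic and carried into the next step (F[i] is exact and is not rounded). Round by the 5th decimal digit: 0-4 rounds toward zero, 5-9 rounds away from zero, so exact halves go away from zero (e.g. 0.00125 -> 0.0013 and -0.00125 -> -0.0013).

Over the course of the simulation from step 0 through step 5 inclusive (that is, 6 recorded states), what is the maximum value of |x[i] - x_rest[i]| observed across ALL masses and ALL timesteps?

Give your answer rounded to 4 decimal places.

Step 0: x=[7.0000 8.0000 16.0000 19.0000] v=[2.0000 0.0000 0.0000 0.0000]
Step 1: x=[5.0000 11.5000 13.5000 20.0000] v=[-4.0000 7.0000 -5.0000 2.0000]
Step 2: x=[3.7500 12.7500 13.2500 20.2500] v=[-2.5000 2.5000 -0.5000 0.5000]
Step 3: x=[5.1250 9.7500 16.2500 19.5000] v=[2.7500 -6.0000 6.0000 -1.5000]
Step 4: x=[6.2500 7.6875 17.6250 19.6250] v=[2.2500 -4.1250 2.7500 0.2500]
Step 5: x=[4.9688 9.8750 15.0313 21.2500] v=[-2.5625 4.3750 -5.1875 3.2500]
Max displacement = 2.7500

Answer: 2.7500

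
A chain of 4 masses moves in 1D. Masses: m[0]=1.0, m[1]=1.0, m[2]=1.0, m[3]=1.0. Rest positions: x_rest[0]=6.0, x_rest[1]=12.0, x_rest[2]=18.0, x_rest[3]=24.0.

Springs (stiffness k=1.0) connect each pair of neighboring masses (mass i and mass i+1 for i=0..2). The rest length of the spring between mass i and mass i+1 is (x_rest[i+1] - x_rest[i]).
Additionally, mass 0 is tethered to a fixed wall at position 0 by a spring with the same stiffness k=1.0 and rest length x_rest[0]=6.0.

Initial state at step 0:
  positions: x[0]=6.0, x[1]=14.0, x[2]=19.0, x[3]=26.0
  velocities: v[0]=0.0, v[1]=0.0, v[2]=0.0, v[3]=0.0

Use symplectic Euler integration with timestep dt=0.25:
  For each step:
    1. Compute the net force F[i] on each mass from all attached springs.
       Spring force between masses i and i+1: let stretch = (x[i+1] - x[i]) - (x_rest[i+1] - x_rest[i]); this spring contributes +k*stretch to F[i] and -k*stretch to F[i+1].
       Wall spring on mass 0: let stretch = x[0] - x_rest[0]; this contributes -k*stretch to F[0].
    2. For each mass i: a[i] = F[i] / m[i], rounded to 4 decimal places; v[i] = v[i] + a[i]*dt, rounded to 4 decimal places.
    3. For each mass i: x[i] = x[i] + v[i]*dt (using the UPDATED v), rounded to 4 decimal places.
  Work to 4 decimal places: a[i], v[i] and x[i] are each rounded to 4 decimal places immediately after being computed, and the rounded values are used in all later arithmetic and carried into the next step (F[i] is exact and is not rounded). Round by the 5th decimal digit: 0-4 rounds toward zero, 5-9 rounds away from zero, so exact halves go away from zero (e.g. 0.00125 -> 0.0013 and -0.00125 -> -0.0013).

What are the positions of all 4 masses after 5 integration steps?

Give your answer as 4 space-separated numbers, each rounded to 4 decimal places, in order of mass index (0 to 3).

Answer: 7.0710 12.3319 19.9656 25.4029

Derivation:
Step 0: x=[6.0000 14.0000 19.0000 26.0000] v=[0.0000 0.0000 0.0000 0.0000]
Step 1: x=[6.1250 13.8125 19.1250 25.9375] v=[0.5000 -0.7500 0.5000 -0.2500]
Step 2: x=[6.3477 13.4766 19.3438 25.8242] v=[0.8906 -1.3438 0.8750 -0.4531]
Step 3: x=[6.6192 13.0618 19.6009 25.6809] v=[1.0859 -1.6592 1.0283 -0.5732]
Step 4: x=[6.8797 12.6530 19.8293 25.5326] v=[1.0418 -1.6351 0.9135 -0.5932]
Step 5: x=[7.0710 12.3319 19.9656 25.4029] v=[0.7652 -1.2844 0.5453 -0.5190]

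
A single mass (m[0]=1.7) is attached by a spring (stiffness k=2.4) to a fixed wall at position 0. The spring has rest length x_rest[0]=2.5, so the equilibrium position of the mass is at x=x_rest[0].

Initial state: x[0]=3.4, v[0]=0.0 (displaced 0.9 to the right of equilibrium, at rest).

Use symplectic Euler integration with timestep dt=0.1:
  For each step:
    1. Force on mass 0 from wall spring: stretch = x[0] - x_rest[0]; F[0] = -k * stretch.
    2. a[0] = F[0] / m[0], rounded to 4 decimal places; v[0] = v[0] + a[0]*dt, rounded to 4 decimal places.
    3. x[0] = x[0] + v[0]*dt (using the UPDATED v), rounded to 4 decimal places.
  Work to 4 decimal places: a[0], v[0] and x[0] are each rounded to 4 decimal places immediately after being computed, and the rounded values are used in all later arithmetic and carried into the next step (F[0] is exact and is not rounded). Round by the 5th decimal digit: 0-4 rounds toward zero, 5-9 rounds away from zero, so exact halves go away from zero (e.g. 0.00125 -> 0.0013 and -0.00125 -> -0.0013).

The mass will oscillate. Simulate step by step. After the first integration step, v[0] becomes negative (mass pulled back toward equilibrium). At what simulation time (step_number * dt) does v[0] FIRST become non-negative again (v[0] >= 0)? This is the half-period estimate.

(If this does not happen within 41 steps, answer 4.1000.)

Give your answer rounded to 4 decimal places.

Answer: 2.7000

Derivation:
Step 0: x=[3.4000] v=[0.0000]
Step 1: x=[3.3873] v=[-0.1271]
Step 2: x=[3.3621] v=[-0.2524]
Step 3: x=[3.3247] v=[-0.3741]
Step 4: x=[3.2757] v=[-0.4905]
Step 5: x=[3.2157] v=[-0.6000]
Step 6: x=[3.1456] v=[-0.7010]
Step 7: x=[3.0664] v=[-0.7921]
Step 8: x=[2.9792] v=[-0.8721]
Step 9: x=[2.8852] v=[-0.9398]
Step 10: x=[2.7858] v=[-0.9942]
Step 11: x=[2.6823] v=[-1.0346]
Step 12: x=[2.5763] v=[-1.0603]
Step 13: x=[2.4692] v=[-1.0711]
Step 14: x=[2.3625] v=[-1.0668]
Step 15: x=[2.2578] v=[-1.0474]
Step 16: x=[2.1565] v=[-1.0132]
Step 17: x=[2.0600] v=[-0.9647]
Step 18: x=[1.9697] v=[-0.9026]
Step 19: x=[1.8869] v=[-0.8277]
Step 20: x=[1.8128] v=[-0.7411]
Step 21: x=[1.7484] v=[-0.6441]
Step 22: x=[1.6946] v=[-0.5380]
Step 23: x=[1.6522] v=[-0.4243]
Step 24: x=[1.6217] v=[-0.3046]
Step 25: x=[1.6036] v=[-0.1806]
Step 26: x=[1.5982] v=[-0.0541]
Step 27: x=[1.6055] v=[0.0732]
First v>=0 after going negative at step 27, time=2.7000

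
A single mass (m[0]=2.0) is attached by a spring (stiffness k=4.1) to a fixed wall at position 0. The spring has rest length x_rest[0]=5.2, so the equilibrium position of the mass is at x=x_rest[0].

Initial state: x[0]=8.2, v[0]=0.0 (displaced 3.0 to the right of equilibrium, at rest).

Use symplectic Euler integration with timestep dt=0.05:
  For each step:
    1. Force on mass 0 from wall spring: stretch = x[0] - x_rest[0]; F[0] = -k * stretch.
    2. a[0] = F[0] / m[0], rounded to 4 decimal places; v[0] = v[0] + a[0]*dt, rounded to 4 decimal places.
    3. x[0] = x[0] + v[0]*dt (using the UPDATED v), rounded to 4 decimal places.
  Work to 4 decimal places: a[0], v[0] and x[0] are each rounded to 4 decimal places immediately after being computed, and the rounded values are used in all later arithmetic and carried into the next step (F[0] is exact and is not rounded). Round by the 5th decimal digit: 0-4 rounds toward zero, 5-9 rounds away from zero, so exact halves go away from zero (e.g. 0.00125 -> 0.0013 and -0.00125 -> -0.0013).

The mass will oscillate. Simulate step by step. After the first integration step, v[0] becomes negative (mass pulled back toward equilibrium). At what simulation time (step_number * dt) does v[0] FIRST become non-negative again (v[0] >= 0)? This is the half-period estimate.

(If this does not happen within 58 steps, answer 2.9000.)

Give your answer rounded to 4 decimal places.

Step 0: x=[8.2000] v=[0.0000]
Step 1: x=[8.1846] v=[-0.3075]
Step 2: x=[8.1539] v=[-0.6134]
Step 3: x=[8.1081] v=[-0.9162]
Step 4: x=[8.0474] v=[-1.2143]
Step 5: x=[7.9721] v=[-1.5062]
Step 6: x=[7.8826] v=[-1.7903]
Step 7: x=[7.7793] v=[-2.0653]
Step 8: x=[7.6628] v=[-2.3297]
Step 9: x=[7.5337] v=[-2.5821]
Step 10: x=[7.3926] v=[-2.8213]
Step 11: x=[7.2403] v=[-3.0460]
Step 12: x=[7.0775] v=[-3.2551]
Step 13: x=[6.9051] v=[-3.4475]
Step 14: x=[6.7240] v=[-3.6223]
Step 15: x=[6.5351] v=[-3.7785]
Step 16: x=[6.3393] v=[-3.9154]
Step 17: x=[6.1377] v=[-4.0322]
Step 18: x=[5.9313] v=[-4.1283]
Step 19: x=[5.7211] v=[-4.2033]
Step 20: x=[5.5083] v=[-4.2567]
Step 21: x=[5.2939] v=[-4.2883]
Step 22: x=[5.0790] v=[-4.2979]
Step 23: x=[4.8647] v=[-4.2855]
Step 24: x=[4.6521] v=[-4.2511]
Step 25: x=[4.4424] v=[-4.1949]
Step 26: x=[4.2365] v=[-4.1172]
Step 27: x=[4.0356] v=[-4.0184]
Step 28: x=[3.8406] v=[-3.8991]
Step 29: x=[3.6526] v=[-3.7598]
Step 30: x=[3.4725] v=[-3.6012]
Step 31: x=[3.3013] v=[-3.4241]
Step 32: x=[3.1398] v=[-3.2295]
Step 33: x=[2.9889] v=[-3.0183]
Step 34: x=[2.8493] v=[-2.7917]
Step 35: x=[2.7218] v=[-2.5508]
Step 36: x=[2.6070] v=[-2.2968]
Step 37: x=[2.5055] v=[-2.0310]
Step 38: x=[2.4178] v=[-1.7548]
Step 39: x=[2.3443] v=[-1.4696]
Step 40: x=[2.2855] v=[-1.1769]
Step 41: x=[2.2416] v=[-0.8782]
Step 42: x=[2.2129] v=[-0.5750]
Step 43: x=[2.1995] v=[-0.2688]
Step 44: x=[2.2014] v=[0.0388]
First v>=0 after going negative at step 44, time=2.2000

Answer: 2.2000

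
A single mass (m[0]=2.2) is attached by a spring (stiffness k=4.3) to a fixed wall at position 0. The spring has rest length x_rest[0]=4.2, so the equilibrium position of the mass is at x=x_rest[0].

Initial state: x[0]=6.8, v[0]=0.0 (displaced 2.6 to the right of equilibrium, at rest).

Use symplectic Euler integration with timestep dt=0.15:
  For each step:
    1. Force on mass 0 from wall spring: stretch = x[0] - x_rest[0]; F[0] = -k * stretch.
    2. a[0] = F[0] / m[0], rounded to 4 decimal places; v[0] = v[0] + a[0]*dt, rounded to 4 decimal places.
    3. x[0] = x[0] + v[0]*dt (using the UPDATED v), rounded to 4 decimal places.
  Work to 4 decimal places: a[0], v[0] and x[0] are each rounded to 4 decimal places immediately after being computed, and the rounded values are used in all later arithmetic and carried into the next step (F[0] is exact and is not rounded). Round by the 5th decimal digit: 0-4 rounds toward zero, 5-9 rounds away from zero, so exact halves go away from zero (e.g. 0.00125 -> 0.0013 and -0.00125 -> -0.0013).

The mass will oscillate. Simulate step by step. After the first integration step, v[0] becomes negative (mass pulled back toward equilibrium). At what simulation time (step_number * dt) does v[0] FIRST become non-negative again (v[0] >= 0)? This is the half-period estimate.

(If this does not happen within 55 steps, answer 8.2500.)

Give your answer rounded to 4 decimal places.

Step 0: x=[6.8000] v=[0.0000]
Step 1: x=[6.6857] v=[-0.7623]
Step 2: x=[6.4620] v=[-1.4911]
Step 3: x=[6.1389] v=[-2.1543]
Step 4: x=[5.7305] v=[-2.7228]
Step 5: x=[5.2548] v=[-3.1715]
Step 6: x=[4.7327] v=[-3.4808]
Step 7: x=[4.1872] v=[-3.6370]
Step 8: x=[3.6422] v=[-3.6333]
Step 9: x=[3.1217] v=[-3.4698]
Step 10: x=[2.6486] v=[-3.1537]
Step 11: x=[2.2438] v=[-2.6989]
Step 12: x=[1.9250] v=[-2.1254]
Step 13: x=[1.7062] v=[-1.4584]
Step 14: x=[1.5971] v=[-0.7273]
Step 15: x=[1.6025] v=[0.0358]
First v>=0 after going negative at step 15, time=2.2500

Answer: 2.2500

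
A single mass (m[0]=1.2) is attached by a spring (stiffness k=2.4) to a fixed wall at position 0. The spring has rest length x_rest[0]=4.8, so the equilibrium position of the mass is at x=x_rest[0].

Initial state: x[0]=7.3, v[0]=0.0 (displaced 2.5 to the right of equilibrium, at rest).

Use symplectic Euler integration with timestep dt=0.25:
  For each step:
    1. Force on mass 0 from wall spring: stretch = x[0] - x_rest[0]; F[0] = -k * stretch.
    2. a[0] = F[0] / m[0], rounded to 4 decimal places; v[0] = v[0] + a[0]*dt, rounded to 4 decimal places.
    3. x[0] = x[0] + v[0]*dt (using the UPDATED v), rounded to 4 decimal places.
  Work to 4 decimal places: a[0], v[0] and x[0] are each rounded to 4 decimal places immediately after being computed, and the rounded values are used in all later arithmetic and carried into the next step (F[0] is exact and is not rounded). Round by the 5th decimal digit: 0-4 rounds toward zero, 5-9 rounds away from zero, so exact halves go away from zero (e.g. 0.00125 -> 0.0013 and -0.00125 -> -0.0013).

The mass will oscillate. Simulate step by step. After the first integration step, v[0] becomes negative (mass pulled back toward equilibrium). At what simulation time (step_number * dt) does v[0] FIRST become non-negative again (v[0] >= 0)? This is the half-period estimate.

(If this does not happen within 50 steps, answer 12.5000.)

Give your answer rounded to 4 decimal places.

Step 0: x=[7.3000] v=[0.0000]
Step 1: x=[6.9875] v=[-1.2500]
Step 2: x=[6.4016] v=[-2.3438]
Step 3: x=[5.6155] v=[-3.1446]
Step 4: x=[4.7274] v=[-3.5524]
Step 5: x=[3.8484] v=[-3.5161]
Step 6: x=[3.0883] v=[-3.0403]
Step 7: x=[2.5422] v=[-2.1845]
Step 8: x=[2.2783] v=[-1.0556]
Step 9: x=[2.3296] v=[0.2053]
First v>=0 after going negative at step 9, time=2.2500

Answer: 2.2500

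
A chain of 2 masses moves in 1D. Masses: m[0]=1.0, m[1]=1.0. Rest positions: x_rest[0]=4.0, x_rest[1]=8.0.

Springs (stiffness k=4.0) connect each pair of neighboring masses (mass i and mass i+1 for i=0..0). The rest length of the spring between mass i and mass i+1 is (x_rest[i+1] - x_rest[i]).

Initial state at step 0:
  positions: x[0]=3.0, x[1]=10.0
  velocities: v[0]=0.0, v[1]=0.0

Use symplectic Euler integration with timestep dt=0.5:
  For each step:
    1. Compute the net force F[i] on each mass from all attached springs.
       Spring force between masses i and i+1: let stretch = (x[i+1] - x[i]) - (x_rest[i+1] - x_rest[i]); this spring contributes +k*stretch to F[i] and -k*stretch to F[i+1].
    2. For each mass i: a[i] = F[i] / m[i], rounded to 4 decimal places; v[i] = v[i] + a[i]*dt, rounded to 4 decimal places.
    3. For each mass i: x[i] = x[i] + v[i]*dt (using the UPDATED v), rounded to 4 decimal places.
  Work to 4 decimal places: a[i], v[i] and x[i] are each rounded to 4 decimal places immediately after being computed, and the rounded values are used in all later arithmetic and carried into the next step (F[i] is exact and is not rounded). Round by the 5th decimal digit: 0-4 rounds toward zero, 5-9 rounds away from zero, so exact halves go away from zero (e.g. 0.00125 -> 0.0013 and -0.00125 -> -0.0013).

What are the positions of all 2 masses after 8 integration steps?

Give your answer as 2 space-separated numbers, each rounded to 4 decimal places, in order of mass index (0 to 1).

Step 0: x=[3.0000 10.0000] v=[0.0000 0.0000]
Step 1: x=[6.0000 7.0000] v=[6.0000 -6.0000]
Step 2: x=[6.0000 7.0000] v=[0.0000 0.0000]
Step 3: x=[3.0000 10.0000] v=[-6.0000 6.0000]
Step 4: x=[3.0000 10.0000] v=[0.0000 0.0000]
Step 5: x=[6.0000 7.0000] v=[6.0000 -6.0000]
Step 6: x=[6.0000 7.0000] v=[0.0000 0.0000]
Step 7: x=[3.0000 10.0000] v=[-6.0000 6.0000]
Step 8: x=[3.0000 10.0000] v=[0.0000 0.0000]

Answer: 3.0000 10.0000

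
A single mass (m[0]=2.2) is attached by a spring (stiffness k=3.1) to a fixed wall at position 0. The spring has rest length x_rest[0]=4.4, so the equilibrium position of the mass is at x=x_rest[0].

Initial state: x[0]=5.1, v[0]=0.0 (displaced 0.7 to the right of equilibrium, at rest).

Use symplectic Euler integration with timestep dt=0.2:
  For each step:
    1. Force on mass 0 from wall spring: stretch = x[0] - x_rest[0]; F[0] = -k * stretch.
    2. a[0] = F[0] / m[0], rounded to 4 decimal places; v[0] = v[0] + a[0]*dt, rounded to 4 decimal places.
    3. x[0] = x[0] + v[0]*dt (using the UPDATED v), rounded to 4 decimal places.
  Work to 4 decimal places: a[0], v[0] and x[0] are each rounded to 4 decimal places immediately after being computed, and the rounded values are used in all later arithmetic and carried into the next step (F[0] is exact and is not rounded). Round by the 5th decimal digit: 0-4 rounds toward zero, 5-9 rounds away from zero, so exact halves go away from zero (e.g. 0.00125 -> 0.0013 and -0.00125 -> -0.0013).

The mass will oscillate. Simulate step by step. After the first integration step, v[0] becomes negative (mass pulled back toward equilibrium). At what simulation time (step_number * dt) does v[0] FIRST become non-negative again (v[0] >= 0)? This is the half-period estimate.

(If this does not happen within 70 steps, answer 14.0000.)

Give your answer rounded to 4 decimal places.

Step 0: x=[5.1000] v=[0.0000]
Step 1: x=[5.0605] v=[-0.1973]
Step 2: x=[4.9838] v=[-0.3834]
Step 3: x=[4.8742] v=[-0.5479]
Step 4: x=[4.7379] v=[-0.6815]
Step 5: x=[4.5826] v=[-0.7767]
Step 6: x=[4.4170] v=[-0.8282]
Step 7: x=[4.2504] v=[-0.8330]
Step 8: x=[4.0922] v=[-0.7908]
Step 9: x=[3.9514] v=[-0.7041]
Step 10: x=[3.8359] v=[-0.5777]
Step 11: x=[3.7522] v=[-0.4187]
Step 12: x=[3.7050] v=[-0.2361]
Step 13: x=[3.6970] v=[-0.0402]
Step 14: x=[3.7286] v=[0.1579]
First v>=0 after going negative at step 14, time=2.8000

Answer: 2.8000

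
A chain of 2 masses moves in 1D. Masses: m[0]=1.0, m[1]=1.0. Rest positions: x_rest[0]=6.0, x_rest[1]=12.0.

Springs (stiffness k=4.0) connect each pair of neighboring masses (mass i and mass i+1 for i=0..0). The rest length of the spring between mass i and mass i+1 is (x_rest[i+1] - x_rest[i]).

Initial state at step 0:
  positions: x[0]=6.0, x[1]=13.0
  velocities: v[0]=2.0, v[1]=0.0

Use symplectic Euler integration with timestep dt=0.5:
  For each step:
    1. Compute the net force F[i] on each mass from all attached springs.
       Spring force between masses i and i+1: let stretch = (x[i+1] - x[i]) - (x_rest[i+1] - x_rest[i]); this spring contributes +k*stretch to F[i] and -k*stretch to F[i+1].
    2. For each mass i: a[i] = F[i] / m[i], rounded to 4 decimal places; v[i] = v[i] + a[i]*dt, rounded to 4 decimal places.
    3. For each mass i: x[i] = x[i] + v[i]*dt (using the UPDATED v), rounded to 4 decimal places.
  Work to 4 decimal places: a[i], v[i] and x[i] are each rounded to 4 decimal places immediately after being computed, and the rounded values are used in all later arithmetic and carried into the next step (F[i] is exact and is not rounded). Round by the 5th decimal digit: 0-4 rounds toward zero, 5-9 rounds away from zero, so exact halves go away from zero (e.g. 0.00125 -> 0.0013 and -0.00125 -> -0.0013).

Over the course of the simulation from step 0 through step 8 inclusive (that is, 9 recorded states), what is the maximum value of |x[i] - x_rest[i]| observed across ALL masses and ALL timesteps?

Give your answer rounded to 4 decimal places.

Answer: 5.0000

Derivation:
Step 0: x=[6.0000 13.0000] v=[2.0000 0.0000]
Step 1: x=[8.0000 12.0000] v=[4.0000 -2.0000]
Step 2: x=[8.0000 13.0000] v=[0.0000 2.0000]
Step 3: x=[7.0000 15.0000] v=[-2.0000 4.0000]
Step 4: x=[8.0000 15.0000] v=[2.0000 0.0000]
Step 5: x=[10.0000 14.0000] v=[4.0000 -2.0000]
Step 6: x=[10.0000 15.0000] v=[0.0000 2.0000]
Step 7: x=[9.0000 17.0000] v=[-2.0000 4.0000]
Step 8: x=[10.0000 17.0000] v=[2.0000 0.0000]
Max displacement = 5.0000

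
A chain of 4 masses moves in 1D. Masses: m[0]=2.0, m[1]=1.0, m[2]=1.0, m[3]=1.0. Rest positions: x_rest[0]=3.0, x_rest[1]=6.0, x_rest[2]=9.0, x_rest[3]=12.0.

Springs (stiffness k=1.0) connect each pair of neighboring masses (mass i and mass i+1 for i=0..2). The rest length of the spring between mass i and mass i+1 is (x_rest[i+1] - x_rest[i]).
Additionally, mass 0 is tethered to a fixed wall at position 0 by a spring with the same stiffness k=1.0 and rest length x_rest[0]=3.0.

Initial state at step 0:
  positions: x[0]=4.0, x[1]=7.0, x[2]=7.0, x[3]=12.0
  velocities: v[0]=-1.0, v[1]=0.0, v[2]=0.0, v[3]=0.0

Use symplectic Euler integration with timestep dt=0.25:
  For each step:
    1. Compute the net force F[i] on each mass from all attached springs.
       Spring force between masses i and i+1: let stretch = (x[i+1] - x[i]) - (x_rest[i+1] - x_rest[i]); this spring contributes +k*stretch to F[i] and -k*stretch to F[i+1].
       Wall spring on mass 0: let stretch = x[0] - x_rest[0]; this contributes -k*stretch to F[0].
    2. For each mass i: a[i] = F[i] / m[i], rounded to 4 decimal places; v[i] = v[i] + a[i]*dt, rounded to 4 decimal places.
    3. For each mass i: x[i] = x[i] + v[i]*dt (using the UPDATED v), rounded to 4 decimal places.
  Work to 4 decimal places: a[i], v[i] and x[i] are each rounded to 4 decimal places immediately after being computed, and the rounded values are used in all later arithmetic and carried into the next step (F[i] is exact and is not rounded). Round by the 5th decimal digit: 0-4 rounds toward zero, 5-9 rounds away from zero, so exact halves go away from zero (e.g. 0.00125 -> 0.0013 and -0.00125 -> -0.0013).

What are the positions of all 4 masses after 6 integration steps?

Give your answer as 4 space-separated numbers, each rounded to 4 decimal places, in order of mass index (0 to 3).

Answer: 2.1534 4.8576 10.2902 10.8813

Derivation:
Step 0: x=[4.0000 7.0000 7.0000 12.0000] v=[-1.0000 0.0000 0.0000 0.0000]
Step 1: x=[3.7188 6.8125 7.3125 11.8750] v=[-1.1250 -0.7500 1.2500 -0.5000]
Step 2: x=[3.4180 6.4629 7.8789 11.6524] v=[-1.2032 -1.3984 2.2656 -0.8906]
Step 3: x=[3.1055 6.0115 8.5927 11.3814] v=[-1.2499 -1.8056 2.8550 -1.0840]
Step 4: x=[2.7868 5.5398 9.3194 11.1236] v=[-1.2749 -1.8868 2.9069 -1.0312]
Step 5: x=[2.4670 5.1323 9.9227 10.9405] v=[-1.2791 -1.6302 2.4131 -0.7323]
Step 6: x=[2.1534 4.8576 10.2902 10.8813] v=[-1.2543 -1.0989 1.4700 -0.2368]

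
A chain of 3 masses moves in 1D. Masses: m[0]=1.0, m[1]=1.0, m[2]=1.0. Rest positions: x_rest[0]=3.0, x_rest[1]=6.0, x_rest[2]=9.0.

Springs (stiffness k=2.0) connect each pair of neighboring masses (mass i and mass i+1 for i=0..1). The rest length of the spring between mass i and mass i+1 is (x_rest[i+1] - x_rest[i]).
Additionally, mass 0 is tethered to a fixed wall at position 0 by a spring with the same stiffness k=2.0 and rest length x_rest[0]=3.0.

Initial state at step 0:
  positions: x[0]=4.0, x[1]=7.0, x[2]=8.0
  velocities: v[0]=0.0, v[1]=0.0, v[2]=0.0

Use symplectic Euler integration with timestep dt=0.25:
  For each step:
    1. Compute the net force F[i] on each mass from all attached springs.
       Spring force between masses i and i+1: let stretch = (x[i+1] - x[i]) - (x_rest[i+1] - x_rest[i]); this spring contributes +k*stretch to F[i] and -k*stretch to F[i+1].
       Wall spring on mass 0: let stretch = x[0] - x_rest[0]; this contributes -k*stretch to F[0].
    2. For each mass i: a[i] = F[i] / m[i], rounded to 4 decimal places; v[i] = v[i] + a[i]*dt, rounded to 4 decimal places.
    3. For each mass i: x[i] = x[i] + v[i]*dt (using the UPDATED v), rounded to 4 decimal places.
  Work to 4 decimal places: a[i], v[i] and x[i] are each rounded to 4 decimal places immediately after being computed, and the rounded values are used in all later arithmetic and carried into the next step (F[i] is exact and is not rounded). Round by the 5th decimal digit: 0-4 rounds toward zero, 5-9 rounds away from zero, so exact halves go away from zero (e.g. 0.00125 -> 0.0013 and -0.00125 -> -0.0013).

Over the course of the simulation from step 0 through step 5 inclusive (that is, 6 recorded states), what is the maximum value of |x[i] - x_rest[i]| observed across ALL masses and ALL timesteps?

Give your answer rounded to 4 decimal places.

Step 0: x=[4.0000 7.0000 8.0000] v=[0.0000 0.0000 0.0000]
Step 1: x=[3.8750 6.7500 8.2500] v=[-0.5000 -1.0000 1.0000]
Step 2: x=[3.6250 6.3281 8.6875] v=[-1.0000 -1.6875 1.7500]
Step 3: x=[3.2598 5.8633 9.2051] v=[-1.4610 -1.8594 2.0703]
Step 4: x=[2.8125 5.4907 9.6800] v=[-1.7892 -1.4903 1.8994]
Step 5: x=[2.3484 5.3070 10.0062] v=[-1.8564 -0.7348 1.3048]
Max displacement = 1.0062

Answer: 1.0062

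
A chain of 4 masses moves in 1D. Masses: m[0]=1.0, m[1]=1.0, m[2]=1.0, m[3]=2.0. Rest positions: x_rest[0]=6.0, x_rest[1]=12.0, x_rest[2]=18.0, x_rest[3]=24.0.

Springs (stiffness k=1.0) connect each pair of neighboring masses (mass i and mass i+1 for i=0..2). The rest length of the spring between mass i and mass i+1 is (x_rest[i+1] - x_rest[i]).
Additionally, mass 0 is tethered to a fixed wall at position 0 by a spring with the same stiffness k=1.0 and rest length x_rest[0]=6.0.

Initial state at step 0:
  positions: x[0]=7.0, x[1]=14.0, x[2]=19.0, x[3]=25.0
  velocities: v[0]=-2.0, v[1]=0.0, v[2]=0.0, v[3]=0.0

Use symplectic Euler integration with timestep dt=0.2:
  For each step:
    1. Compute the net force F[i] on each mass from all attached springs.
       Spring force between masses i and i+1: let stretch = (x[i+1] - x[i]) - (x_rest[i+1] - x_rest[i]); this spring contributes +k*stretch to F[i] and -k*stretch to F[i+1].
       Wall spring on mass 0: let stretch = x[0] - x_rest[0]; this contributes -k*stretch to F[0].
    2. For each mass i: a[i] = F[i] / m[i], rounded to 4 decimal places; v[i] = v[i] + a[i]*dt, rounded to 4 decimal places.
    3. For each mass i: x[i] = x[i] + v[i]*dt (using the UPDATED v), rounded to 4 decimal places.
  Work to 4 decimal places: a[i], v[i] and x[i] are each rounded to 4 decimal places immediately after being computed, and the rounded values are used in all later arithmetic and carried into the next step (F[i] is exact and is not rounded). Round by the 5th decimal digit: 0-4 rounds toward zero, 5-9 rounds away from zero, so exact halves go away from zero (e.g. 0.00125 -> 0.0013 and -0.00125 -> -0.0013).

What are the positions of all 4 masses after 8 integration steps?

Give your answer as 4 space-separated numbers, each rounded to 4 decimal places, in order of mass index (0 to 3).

Step 0: x=[7.0000 14.0000 19.0000 25.0000] v=[-2.0000 0.0000 0.0000 0.0000]
Step 1: x=[6.6000 13.9200 19.0400 25.0000] v=[-2.0000 -0.4000 0.2000 0.0000]
Step 2: x=[6.2288 13.7520 19.1136 25.0008] v=[-1.8560 -0.8400 0.3680 0.0040]
Step 3: x=[5.9094 13.4975 19.2082 25.0039] v=[-1.5971 -1.2723 0.4731 0.0153]
Step 4: x=[5.6571 13.1679 19.3062 25.0110] v=[-1.2614 -1.6478 0.4901 0.0357]
Step 5: x=[5.4790 12.7834 19.3869 25.0240] v=[-0.8907 -1.9223 0.4034 0.0652]
Step 6: x=[5.3739 12.3709 19.4289 25.0443] v=[-0.5256 -2.0625 0.2101 0.1015]
Step 7: x=[5.3337 11.9608 19.4132 25.0723] v=[-0.2010 -2.0503 -0.0784 0.1400]
Step 8: x=[5.3452 11.5838 19.3258 25.1071] v=[0.0577 -1.8852 -0.4371 0.1741]

Answer: 5.3452 11.5838 19.3258 25.1071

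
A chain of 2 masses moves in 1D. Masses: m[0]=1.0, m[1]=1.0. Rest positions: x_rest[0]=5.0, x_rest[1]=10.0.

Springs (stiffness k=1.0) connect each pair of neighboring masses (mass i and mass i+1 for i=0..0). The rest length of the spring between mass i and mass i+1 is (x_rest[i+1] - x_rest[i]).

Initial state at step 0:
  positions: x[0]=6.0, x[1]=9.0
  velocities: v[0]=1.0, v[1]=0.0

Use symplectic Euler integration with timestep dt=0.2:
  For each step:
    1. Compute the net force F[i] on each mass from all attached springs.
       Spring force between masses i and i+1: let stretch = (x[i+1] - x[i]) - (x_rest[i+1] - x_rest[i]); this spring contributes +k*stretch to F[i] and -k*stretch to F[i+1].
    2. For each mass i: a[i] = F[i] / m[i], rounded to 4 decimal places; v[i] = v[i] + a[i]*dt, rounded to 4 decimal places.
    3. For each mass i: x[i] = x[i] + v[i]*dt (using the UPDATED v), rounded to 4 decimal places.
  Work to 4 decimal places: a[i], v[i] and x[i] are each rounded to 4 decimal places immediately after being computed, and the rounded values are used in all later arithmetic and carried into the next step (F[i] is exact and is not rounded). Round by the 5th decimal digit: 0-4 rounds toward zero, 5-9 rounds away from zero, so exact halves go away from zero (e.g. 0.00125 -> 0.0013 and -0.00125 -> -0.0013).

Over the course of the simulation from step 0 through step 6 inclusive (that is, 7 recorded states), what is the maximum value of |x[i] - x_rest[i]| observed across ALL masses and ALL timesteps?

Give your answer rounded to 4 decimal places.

Step 0: x=[6.0000 9.0000] v=[1.0000 0.0000]
Step 1: x=[6.1200 9.0800] v=[0.6000 0.4000]
Step 2: x=[6.1584 9.2416] v=[0.1920 0.8080]
Step 3: x=[6.1201 9.4799] v=[-0.1914 1.1914]
Step 4: x=[6.0162 9.7838] v=[-0.5194 1.5194]
Step 5: x=[5.8630 10.1370] v=[-0.7659 1.7659]
Step 6: x=[5.6808 10.5192] v=[-0.9111 1.9111]
Max displacement = 1.1584

Answer: 1.1584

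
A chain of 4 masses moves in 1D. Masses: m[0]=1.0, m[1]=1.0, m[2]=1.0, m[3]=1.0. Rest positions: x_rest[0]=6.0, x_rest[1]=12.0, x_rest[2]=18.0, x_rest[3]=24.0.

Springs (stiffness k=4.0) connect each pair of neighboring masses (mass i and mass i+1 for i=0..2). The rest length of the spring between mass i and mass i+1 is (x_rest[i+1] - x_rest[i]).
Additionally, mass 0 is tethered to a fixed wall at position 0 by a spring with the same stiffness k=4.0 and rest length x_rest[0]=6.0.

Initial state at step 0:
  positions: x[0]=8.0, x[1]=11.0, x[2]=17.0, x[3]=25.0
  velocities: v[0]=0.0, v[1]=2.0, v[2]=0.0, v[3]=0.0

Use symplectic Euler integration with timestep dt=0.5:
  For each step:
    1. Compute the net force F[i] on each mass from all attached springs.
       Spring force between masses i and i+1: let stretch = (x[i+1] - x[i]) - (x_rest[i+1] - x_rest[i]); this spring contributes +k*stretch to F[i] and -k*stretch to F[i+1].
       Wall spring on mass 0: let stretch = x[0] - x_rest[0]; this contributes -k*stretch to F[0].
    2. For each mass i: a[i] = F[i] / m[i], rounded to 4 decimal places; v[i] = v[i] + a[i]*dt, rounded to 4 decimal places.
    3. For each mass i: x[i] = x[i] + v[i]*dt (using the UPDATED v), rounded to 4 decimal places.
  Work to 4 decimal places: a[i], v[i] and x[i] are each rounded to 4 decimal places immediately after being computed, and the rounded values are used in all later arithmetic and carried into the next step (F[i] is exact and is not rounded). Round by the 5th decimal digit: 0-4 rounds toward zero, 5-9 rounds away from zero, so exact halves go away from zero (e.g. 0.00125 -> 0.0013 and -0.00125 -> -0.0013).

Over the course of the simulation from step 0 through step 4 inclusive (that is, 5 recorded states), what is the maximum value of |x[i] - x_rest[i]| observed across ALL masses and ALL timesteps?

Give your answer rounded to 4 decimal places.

Step 0: x=[8.0000 11.0000 17.0000 25.0000] v=[0.0000 2.0000 0.0000 0.0000]
Step 1: x=[3.0000 15.0000 19.0000 23.0000] v=[-10.0000 8.0000 4.0000 -4.0000]
Step 2: x=[7.0000 11.0000 21.0000 23.0000] v=[8.0000 -8.0000 4.0000 0.0000]
Step 3: x=[8.0000 13.0000 15.0000 27.0000] v=[2.0000 4.0000 -12.0000 8.0000]
Step 4: x=[6.0000 12.0000 19.0000 25.0000] v=[-4.0000 -2.0000 8.0000 -4.0000]
Max displacement = 3.0000

Answer: 3.0000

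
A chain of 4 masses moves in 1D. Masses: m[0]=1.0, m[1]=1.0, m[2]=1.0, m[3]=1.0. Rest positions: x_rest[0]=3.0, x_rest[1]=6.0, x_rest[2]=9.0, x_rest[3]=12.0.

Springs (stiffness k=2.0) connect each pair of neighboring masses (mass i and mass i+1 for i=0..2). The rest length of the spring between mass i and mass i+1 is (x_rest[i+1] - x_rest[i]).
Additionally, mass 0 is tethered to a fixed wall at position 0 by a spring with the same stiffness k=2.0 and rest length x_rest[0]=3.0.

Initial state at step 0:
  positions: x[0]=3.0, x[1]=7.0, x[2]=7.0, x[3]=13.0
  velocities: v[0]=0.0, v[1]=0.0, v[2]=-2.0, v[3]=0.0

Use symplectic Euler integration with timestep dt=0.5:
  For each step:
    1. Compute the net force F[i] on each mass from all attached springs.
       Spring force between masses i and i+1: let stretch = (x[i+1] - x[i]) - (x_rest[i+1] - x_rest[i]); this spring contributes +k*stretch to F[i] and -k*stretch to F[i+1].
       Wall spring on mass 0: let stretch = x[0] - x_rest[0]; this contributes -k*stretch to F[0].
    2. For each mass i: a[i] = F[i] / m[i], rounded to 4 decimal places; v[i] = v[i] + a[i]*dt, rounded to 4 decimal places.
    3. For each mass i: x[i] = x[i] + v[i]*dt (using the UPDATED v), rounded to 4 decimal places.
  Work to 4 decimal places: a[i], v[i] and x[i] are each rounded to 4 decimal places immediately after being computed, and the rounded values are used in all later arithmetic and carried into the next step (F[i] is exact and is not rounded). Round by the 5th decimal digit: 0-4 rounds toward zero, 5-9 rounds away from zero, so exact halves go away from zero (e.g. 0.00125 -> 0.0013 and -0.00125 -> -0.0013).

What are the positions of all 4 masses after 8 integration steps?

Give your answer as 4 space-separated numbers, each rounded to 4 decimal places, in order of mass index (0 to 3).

Step 0: x=[3.0000 7.0000 7.0000 13.0000] v=[0.0000 0.0000 -2.0000 0.0000]
Step 1: x=[3.5000 5.0000 9.0000 11.5000] v=[1.0000 -4.0000 4.0000 -3.0000]
Step 2: x=[3.0000 4.2500 10.2500 10.2500] v=[-1.0000 -1.5000 2.5000 -2.5000]
Step 3: x=[1.6250 5.8750 8.5000 10.5000] v=[-2.7500 3.2500 -3.5000 0.5000]
Step 4: x=[1.5625 6.6875 6.4375 11.2500] v=[-0.1250 1.6250 -4.1250 1.5000]
Step 5: x=[3.2813 4.8125 6.9063 11.0938] v=[3.4375 -3.7500 0.9375 -0.3125]
Step 6: x=[4.1250 3.2188 8.4219 10.3438] v=[1.6874 -3.1874 3.0312 -1.5000]
Step 7: x=[2.4531 4.6798 8.2969 10.1329] v=[-3.3438 2.9219 -0.2500 -0.4219]
Step 8: x=[0.6680 6.8360 7.2814 10.5040] v=[-3.5702 4.3123 -2.0311 0.7421]

Answer: 0.6680 6.8360 7.2814 10.5040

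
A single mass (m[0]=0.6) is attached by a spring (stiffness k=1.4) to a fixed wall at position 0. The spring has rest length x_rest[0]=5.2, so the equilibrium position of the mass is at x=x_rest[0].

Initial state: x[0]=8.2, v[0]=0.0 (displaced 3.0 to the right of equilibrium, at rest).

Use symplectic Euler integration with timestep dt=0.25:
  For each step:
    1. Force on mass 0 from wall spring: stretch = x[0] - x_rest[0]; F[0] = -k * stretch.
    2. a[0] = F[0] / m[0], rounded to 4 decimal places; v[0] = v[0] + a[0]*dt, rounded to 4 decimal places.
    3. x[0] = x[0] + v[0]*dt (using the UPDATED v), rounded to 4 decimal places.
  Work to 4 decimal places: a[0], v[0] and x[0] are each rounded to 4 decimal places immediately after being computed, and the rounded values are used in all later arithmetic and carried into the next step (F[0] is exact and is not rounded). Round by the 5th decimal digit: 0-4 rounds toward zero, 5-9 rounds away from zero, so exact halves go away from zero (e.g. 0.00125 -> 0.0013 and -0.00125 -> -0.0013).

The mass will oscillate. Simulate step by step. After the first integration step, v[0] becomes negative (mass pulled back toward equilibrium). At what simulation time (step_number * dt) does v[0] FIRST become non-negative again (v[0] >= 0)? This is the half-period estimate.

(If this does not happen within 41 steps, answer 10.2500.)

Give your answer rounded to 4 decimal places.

Step 0: x=[8.2000] v=[0.0000]
Step 1: x=[7.7625] v=[-1.7500]
Step 2: x=[6.9513] v=[-3.2448]
Step 3: x=[5.8847] v=[-4.2664]
Step 4: x=[4.7183] v=[-4.6658]
Step 5: x=[3.6221] v=[-4.3848]
Step 6: x=[2.7560] v=[-3.4644]
Step 7: x=[2.2463] v=[-2.0387]
Step 8: x=[2.1674] v=[-0.3157]
Step 9: x=[2.5307] v=[1.4533]
First v>=0 after going negative at step 9, time=2.2500

Answer: 2.2500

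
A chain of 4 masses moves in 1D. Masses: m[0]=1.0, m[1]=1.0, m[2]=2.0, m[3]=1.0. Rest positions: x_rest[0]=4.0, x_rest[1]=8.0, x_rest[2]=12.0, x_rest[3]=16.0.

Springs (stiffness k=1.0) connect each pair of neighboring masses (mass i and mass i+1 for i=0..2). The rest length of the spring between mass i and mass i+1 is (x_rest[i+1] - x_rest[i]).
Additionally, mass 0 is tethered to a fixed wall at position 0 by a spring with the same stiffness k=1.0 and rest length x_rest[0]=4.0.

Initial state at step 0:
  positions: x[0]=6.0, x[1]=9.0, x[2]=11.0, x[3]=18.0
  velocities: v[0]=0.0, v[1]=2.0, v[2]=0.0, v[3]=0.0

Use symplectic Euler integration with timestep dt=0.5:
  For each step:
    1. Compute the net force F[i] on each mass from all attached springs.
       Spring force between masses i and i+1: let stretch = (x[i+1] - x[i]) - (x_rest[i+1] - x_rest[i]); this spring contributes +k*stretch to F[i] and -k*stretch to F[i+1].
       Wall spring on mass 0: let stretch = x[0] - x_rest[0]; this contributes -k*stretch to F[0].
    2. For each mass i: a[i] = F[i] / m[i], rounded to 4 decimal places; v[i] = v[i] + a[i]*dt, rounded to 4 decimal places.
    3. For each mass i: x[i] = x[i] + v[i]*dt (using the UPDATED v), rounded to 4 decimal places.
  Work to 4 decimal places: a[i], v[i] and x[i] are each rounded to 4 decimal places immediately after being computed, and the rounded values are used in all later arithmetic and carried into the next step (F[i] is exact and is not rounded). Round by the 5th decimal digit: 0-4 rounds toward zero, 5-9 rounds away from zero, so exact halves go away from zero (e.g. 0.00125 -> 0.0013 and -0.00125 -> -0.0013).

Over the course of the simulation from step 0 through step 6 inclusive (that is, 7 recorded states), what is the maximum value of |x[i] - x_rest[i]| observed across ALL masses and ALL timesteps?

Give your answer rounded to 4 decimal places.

Step 0: x=[6.0000 9.0000 11.0000 18.0000] v=[0.0000 2.0000 0.0000 0.0000]
Step 1: x=[5.2500 9.7500 11.6250 17.2500] v=[-1.5000 1.5000 1.2500 -1.5000]
Step 2: x=[4.3125 9.8438 12.7188 16.0938] v=[-1.8750 0.1875 2.1875 -2.3125]
Step 3: x=[3.6797 9.2735 13.8751 15.0938] v=[-1.2656 -1.1407 2.3125 -2.0000]
Step 4: x=[3.5254 8.4551 14.6085 14.7891] v=[-0.3086 -1.6368 1.4668 -0.6094]
Step 5: x=[3.7222 7.9426 14.5953 15.4393] v=[0.3936 -1.0250 -0.0264 1.3003]
Step 6: x=[4.0436 8.0382 13.8560 16.8785] v=[0.6427 0.1912 -1.4786 2.8783]
Max displacement = 2.6085

Answer: 2.6085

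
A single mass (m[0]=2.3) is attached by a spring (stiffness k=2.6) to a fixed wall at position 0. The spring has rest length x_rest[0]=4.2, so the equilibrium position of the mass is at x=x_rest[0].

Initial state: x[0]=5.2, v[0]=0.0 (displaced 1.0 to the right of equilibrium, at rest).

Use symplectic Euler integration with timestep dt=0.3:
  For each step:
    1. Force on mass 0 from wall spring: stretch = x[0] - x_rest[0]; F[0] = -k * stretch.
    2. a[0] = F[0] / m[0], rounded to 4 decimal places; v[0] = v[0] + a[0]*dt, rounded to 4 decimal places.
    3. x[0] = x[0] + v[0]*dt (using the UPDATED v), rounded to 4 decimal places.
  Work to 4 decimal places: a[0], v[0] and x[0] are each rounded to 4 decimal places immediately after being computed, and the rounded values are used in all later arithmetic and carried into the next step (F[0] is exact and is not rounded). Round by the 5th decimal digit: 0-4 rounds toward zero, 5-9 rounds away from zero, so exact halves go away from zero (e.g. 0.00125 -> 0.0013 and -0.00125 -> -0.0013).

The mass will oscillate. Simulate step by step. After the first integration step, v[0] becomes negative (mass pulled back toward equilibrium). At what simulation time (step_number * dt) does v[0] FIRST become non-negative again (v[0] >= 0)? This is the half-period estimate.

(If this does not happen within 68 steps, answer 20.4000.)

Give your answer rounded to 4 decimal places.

Answer: 3.0000

Derivation:
Step 0: x=[5.2000] v=[0.0000]
Step 1: x=[5.0983] v=[-0.3391]
Step 2: x=[4.9052] v=[-0.6438]
Step 3: x=[4.6403] v=[-0.8830]
Step 4: x=[4.3306] v=[-1.0323]
Step 5: x=[4.0076] v=[-1.0766]
Step 6: x=[3.7042] v=[-1.0114]
Step 7: x=[3.4512] v=[-0.8433]
Step 8: x=[3.2744] v=[-0.5894]
Step 9: x=[3.1918] v=[-0.2755]
Step 10: x=[3.2117] v=[0.0664]
First v>=0 after going negative at step 10, time=3.0000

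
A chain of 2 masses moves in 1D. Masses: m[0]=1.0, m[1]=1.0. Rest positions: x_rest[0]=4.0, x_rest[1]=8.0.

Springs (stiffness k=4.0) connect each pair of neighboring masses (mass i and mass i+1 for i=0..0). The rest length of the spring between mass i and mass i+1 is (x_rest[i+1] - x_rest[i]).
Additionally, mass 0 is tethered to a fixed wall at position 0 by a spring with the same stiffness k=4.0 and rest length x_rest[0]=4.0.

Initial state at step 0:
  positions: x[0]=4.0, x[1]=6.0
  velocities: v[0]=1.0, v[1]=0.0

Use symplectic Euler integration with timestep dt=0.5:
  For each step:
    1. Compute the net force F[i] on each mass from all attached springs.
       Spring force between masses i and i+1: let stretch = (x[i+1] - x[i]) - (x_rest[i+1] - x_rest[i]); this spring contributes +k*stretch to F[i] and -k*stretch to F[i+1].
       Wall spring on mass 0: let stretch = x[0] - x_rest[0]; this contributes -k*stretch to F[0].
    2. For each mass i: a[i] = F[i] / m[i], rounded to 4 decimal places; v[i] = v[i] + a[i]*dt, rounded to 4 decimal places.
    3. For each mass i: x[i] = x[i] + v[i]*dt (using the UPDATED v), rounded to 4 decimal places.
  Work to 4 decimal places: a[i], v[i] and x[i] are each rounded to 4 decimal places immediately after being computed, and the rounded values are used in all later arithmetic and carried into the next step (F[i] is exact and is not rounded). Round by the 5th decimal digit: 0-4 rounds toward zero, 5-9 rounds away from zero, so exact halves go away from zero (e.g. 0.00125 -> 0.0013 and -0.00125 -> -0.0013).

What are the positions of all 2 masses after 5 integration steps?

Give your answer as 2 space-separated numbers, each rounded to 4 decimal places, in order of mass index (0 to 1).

Answer: 4.0000 10.0000

Derivation:
Step 0: x=[4.0000 6.0000] v=[1.0000 0.0000]
Step 1: x=[2.5000 8.0000] v=[-3.0000 4.0000]
Step 2: x=[4.0000 8.5000] v=[3.0000 1.0000]
Step 3: x=[6.0000 8.5000] v=[4.0000 0.0000]
Step 4: x=[4.5000 10.0000] v=[-3.0000 3.0000]
Step 5: x=[4.0000 10.0000] v=[-1.0000 0.0000]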